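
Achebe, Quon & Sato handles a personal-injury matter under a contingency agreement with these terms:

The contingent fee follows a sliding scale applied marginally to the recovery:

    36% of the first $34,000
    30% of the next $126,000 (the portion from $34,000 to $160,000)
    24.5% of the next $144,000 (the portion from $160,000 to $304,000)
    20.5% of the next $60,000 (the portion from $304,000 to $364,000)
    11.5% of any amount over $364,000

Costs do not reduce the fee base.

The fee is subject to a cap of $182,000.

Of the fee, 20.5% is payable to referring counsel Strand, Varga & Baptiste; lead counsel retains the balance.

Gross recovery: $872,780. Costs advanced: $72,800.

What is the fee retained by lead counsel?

Fee base is the gross recovery, $872,780; costs are reimbursed separately.
First $34,000 at 36% = $12,240.00
Next $126,000 at 30% = $37,800.00
Next $144,000 at 24.5% = $35,280.00
Next $60,000 at 20.5% = $12,300.00
Remaining $508,780 at 11.5% = $58,509.70
Fee: $12,240.00 + $37,800.00 + $35,280.00 + $12,300.00 + $58,509.70 = $156,129.70
$156,129.70 is under the $182,000 cap.
Referral share: 20.5% of $156,129.70 = $32,006.59; lead counsel retains $156,129.70 − $32,006.59 = $124,123.11.

$124,123.11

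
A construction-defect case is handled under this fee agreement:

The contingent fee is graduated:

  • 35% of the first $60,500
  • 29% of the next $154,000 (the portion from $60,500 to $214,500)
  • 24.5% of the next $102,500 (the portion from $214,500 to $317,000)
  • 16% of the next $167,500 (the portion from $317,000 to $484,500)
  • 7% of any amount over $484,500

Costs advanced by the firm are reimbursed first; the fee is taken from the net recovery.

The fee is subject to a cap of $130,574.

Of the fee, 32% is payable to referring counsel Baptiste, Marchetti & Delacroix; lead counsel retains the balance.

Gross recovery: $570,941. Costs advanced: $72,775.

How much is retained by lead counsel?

$80,718.80

Fee base (net of costs): $570,941 − $72,775 = $498,166
First $60,500 at 35% = $21,175.00
Next $154,000 at 29% = $44,660.00
Next $102,500 at 24.5% = $25,112.50
Next $167,500 at 16% = $26,800.00
Remaining $13,666 at 7% = $956.62
Fee: $21,175.00 + $44,660.00 + $25,112.50 + $26,800.00 + $956.62 = $118,704.12
$118,704.12 is under the $130,574 cap.
Referral share: 32% of $118,704.12 = $37,985.32; lead counsel retains $118,704.12 − $37,985.32 = $80,718.80.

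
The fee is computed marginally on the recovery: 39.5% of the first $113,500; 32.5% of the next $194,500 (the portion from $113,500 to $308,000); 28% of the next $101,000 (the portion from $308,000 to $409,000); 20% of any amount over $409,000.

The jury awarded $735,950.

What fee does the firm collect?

$201,715.00

First $113,500 at 39.5% = $44,832.50
Next $194,500 at 32.5% = $63,212.50
Next $101,000 at 28% = $28,280.00
Remaining $326,950 at 20% = $65,390.00
Fee: $44,832.50 + $63,212.50 + $28,280.00 + $65,390.00 = $201,715.00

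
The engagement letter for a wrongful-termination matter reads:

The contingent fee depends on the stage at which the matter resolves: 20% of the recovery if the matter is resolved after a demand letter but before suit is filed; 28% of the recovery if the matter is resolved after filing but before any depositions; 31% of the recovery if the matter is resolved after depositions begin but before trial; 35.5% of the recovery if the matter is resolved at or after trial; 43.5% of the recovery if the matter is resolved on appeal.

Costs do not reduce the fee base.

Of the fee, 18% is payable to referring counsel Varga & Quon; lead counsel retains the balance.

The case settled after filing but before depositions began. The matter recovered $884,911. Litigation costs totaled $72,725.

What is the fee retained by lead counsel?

$203,175.57

Fee base is the gross recovery, $884,911; costs are reimbursed separately.
The matter settled after filing but before depositions began, so the 28% rate applies.
$884,911 × 28% = $247,775.08
Referral share: 18% of $247,775.08 = $44,599.51; lead counsel retains $247,775.08 − $44,599.51 = $203,175.57.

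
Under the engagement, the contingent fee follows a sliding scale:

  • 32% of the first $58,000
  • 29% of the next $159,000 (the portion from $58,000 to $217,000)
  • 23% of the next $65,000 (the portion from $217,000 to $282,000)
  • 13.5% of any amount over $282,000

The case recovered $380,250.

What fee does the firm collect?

First $58,000 at 32% = $18,560.00
Next $159,000 at 29% = $46,110.00
Next $65,000 at 23% = $14,950.00
Remaining $98,250 at 13.5% = $13,263.75
Fee: $18,560.00 + $46,110.00 + $14,950.00 + $13,263.75 = $92,883.75

$92,883.75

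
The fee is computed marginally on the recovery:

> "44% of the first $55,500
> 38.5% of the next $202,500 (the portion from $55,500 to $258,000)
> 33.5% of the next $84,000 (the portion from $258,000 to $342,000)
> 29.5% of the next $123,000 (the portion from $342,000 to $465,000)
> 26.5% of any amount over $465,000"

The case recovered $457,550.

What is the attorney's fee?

$164,609.75

First $55,500 at 44% = $24,420.00
Next $202,500 at 38.5% = $77,962.50
Next $84,000 at 33.5% = $28,140.00
Remaining $115,550 at 29.5% = $34,087.25
Fee: $24,420.00 + $77,962.50 + $28,140.00 + $34,087.25 = $164,609.75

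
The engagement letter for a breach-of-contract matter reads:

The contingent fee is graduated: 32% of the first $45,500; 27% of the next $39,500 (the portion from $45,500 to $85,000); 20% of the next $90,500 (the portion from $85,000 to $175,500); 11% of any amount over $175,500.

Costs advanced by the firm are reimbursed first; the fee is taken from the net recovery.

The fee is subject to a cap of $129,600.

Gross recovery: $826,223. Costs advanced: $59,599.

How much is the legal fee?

Fee base (net of costs): $826,223 − $59,599 = $766,624
First $45,500 at 32% = $14,560.00
Next $39,500 at 27% = $10,665.00
Next $90,500 at 20% = $18,100.00
Remaining $591,124 at 11% = $65,023.64
Fee: $14,560.00 + $10,665.00 + $18,100.00 + $65,023.64 = $108,348.64
$108,348.64 is under the $129,600 cap.

$108,348.64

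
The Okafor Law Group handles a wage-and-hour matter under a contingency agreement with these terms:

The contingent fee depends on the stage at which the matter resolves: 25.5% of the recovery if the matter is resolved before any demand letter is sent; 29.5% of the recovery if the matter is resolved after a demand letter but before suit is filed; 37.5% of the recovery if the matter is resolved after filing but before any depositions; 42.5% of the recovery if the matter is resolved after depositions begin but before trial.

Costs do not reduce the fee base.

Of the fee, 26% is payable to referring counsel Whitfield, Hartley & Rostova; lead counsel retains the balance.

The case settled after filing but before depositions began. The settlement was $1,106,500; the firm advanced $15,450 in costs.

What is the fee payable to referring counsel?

Fee base is the gross recovery, $1,106,500; costs are reimbursed separately.
The matter settled after filing but before depositions began, so the 37.5% rate applies.
$1,106,500 × 37.5% = $414,937.50
Referral share: 26% of $414,937.50 = $107,883.75; lead counsel retains $414,937.50 − $107,883.75 = $307,053.75.

$107,883.75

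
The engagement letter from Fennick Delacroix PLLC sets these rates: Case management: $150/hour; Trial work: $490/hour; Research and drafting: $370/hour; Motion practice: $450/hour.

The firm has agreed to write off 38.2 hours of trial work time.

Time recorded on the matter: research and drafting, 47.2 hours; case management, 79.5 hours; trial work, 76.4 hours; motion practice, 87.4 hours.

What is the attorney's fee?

$87,437.00

Case management: 79.5 × $150 = $11,925.00
Trial work: 76.4 × $490 = $37,436.00
Research and drafting: 47.2 × $370 = $17,464.00
Motion practice: 87.4 × $450 = $39,330.00
Subtotal: $106,155.00
Write-off: 38.2 × $490 = $18,718.00
Total: $106,155.00 − $18,718.00 = $87,437.00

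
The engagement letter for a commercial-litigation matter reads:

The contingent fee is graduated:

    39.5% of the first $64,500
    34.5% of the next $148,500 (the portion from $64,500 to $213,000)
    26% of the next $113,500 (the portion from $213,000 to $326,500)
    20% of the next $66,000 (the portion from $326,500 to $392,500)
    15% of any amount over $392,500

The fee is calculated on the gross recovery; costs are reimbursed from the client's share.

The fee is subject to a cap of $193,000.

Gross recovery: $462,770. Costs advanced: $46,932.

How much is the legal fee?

$129,960.50

Fee base is the gross recovery, $462,770; costs are reimbursed separately.
First $64,500 at 39.5% = $25,477.50
Next $148,500 at 34.5% = $51,232.50
Next $113,500 at 26% = $29,510.00
Next $66,000 at 20% = $13,200.00
Remaining $70,270 at 15% = $10,540.50
Fee: $25,477.50 + $51,232.50 + $29,510.00 + $13,200.00 + $10,540.50 = $129,960.50
$129,960.50 is under the $193,000 cap.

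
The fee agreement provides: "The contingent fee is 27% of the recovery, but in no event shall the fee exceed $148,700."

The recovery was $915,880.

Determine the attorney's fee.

$148,700.00

27% of $915,880 = $247,287.60
That exceeds the $148,700 cap, so the fee is capped at $148,700.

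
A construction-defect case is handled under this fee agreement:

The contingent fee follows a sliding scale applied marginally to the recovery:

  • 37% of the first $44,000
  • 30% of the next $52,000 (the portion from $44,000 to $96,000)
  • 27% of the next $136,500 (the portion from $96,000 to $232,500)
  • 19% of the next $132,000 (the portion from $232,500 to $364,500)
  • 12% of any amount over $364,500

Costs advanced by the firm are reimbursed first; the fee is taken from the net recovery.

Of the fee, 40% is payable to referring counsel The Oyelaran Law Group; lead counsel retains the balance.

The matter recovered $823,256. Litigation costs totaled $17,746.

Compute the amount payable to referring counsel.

Fee base (net of costs): $823,256 − $17,746 = $805,510
First $44,000 at 37% = $16,280.00
Next $52,000 at 30% = $15,600.00
Next $136,500 at 27% = $36,855.00
Next $132,000 at 19% = $25,080.00
Remaining $441,010 at 12% = $52,921.20
Fee: $16,280.00 + $15,600.00 + $36,855.00 + $25,080.00 + $52,921.20 = $146,736.20
Referral share: 40% of $146,736.20 = $58,694.48; lead counsel retains $146,736.20 − $58,694.48 = $88,041.72.

$58,694.48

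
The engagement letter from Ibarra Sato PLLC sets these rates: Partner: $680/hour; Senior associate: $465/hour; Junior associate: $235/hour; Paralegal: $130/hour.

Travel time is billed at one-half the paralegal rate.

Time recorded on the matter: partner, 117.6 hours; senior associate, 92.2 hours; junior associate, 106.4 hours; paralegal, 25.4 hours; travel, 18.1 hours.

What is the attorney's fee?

$152,323.50

Partner: 117.6 × $680 = $79,968.00
Senior associate: 92.2 × $465 = $42,873.00
Junior associate: 106.4 × $235 = $25,004.00
Paralegal: 25.4 × $130 = $3,302.00
Subtotal: $79,968.00 + $42,873.00 + $25,004.00 + $3,302.00 = $151,147.00
Travel: 18.1 × ($130 ÷ 2) = 18.1 × $65.00 = $1,176.50
Total: $151,147.00 + $1,176.50 = $152,323.50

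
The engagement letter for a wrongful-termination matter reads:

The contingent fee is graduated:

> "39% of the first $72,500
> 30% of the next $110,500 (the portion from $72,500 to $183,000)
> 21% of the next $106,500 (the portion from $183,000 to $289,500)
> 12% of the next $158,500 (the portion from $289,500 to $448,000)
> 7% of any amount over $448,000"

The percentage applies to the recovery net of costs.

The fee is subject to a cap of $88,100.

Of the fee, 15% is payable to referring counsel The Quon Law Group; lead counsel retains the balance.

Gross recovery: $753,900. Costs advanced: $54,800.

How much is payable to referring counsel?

Fee base (net of costs): $753,900 − $54,800 = $699,100
First $72,500 at 39% = $28,275.00
Next $110,500 at 30% = $33,150.00
Next $106,500 at 21% = $22,365.00
Next $158,500 at 12% = $19,020.00
Remaining $251,100 at 7% = $17,577.00
Fee: $28,275.00 + $33,150.00 + $22,365.00 + $19,020.00 + $17,577.00 = $120,387.00
$120,387.00 exceeds the $88,100 cap, so the fee is capped at $88,100.00.
Referral share: 15% of $88,100.00 = $13,215.00; lead counsel retains $88,100.00 − $13,215.00 = $74,885.00.

$13,215.00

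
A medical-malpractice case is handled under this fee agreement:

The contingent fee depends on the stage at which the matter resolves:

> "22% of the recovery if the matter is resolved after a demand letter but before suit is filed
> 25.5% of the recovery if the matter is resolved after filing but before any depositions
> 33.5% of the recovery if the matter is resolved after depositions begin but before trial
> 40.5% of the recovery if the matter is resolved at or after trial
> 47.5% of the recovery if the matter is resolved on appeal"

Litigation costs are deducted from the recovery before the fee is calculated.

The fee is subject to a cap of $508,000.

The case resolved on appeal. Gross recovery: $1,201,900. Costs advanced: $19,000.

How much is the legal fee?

Fee base (net of costs): $1,201,900 − $19,000 = $1,182,900
The matter resolved on appeal, so the 47.5% rate applies.
$1,182,900 × 47.5% = $561,877.50
$561,877.50 exceeds the $508,000 cap, so the fee is capped at $508,000.00.

$508,000.00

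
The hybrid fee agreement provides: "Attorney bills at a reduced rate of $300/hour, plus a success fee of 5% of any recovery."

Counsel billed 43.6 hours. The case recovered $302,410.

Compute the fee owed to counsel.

Hourly: 43.6 × $300 = $13,080.00
Success fee: 5% of $302,410 = $15,120.50
Total: $13,080.00 + $15,120.50 = $28,200.50

$28,200.50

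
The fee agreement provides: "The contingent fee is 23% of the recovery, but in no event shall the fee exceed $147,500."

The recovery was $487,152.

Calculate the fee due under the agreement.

$112,044.96

23% of $487,152 = $112,044.96
That is under the $147,500 cap.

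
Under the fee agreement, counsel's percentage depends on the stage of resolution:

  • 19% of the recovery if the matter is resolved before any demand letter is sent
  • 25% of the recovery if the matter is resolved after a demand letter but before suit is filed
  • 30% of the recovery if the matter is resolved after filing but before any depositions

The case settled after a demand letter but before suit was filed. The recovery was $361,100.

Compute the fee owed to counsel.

The matter settled after a demand letter but before suit was filed, so the 25% rate applies.
$361,100 × 25% = $90,275.00

$90,275.00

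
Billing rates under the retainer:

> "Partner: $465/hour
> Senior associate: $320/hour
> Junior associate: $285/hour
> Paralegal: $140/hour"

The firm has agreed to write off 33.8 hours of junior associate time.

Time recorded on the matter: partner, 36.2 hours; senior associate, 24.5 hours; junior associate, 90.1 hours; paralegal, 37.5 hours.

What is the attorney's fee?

Partner: 36.2 × $465 = $16,833.00
Senior associate: 24.5 × $320 = $7,840.00
Junior associate: 90.1 × $285 = $25,678.50
Paralegal: 37.5 × $140 = $5,250.00
Subtotal: $55,601.50
Write-off: 33.8 × $285 = $9,633.00
Total: $55,601.50 − $9,633.00 = $45,968.50

$45,968.50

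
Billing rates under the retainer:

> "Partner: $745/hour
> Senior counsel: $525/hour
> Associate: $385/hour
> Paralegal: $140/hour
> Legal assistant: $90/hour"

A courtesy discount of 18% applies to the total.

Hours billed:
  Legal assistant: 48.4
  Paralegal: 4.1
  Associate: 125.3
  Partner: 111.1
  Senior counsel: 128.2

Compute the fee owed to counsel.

Partner: 111.1 × $745 = $82,769.50
Senior counsel: 128.2 × $525 = $67,305.00
Associate: 125.3 × $385 = $48,240.50
Paralegal: 4.1 × $140 = $574.00
Legal assistant: 48.4 × $90 = $4,356.00
Subtotal: $203,245.00
Less 18% discount: −$36,584.10
Total: $203,245.00 − $36,584.10 = $166,660.90

$166,660.90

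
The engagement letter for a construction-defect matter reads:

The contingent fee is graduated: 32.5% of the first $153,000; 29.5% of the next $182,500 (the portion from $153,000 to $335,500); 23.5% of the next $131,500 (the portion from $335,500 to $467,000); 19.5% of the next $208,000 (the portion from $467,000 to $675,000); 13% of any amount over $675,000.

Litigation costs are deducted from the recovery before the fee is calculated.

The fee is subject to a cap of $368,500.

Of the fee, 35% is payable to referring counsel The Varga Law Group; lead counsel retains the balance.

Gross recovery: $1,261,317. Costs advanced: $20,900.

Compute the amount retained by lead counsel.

Fee base (net of costs): $1,261,317 − $20,900 = $1,240,417
First $153,000 at 32.5% = $49,725.00
Next $182,500 at 29.5% = $53,837.50
Next $131,500 at 23.5% = $30,902.50
Next $208,000 at 19.5% = $40,560.00
Remaining $565,417 at 13% = $73,504.21
Fee: $49,725.00 + $53,837.50 + $30,902.50 + $40,560.00 + $73,504.21 = $248,529.21
$248,529.21 is under the $368,500 cap.
Referral share: 35% of $248,529.21 = $86,985.22; lead counsel retains $248,529.21 − $86,985.22 = $161,543.99.

$161,543.99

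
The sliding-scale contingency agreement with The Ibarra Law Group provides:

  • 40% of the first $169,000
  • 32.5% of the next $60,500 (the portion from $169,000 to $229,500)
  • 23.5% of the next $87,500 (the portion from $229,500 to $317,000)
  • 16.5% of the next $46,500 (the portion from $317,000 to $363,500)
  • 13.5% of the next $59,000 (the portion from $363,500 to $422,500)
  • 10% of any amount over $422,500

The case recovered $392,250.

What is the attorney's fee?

$119,378.75

First $169,000 at 40% = $67,600.00
Next $60,500 at 32.5% = $19,662.50
Next $87,500 at 23.5% = $20,562.50
Next $46,500 at 16.5% = $7,672.50
Remaining $28,750 at 13.5% = $3,881.25
Fee: $67,600.00 + $19,662.50 + $20,562.50 + $7,672.50 + $3,881.25 = $119,378.75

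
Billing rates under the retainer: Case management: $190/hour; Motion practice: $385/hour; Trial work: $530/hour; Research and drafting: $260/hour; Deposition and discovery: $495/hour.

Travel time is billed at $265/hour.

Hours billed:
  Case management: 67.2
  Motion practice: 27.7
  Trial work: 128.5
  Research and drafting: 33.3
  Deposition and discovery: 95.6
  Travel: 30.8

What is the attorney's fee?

$155,679.50

Case management: 67.2 × $190 = $12,768.00
Motion practice: 27.7 × $385 = $10,664.50
Trial work: 128.5 × $530 = $68,105.00
Research and drafting: 33.3 × $260 = $8,658.00
Deposition and discovery: 95.6 × $495 = $47,322.00
Subtotal: $12,768.00 + $10,664.50 + $68,105.00 + $8,658.00 + $47,322.00 = $147,517.50
Travel: 30.8 × $265 = $8,162.00
Total: $147,517.50 + $8,162.00 = $155,679.50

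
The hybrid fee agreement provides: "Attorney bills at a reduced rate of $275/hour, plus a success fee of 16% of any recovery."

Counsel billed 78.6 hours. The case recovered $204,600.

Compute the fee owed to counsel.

Hourly: 78.6 × $275 = $21,615.00
Success fee: 16% of $204,600 = $32,736.00
Total: $21,615.00 + $32,736.00 = $54,351.00

$54,351.00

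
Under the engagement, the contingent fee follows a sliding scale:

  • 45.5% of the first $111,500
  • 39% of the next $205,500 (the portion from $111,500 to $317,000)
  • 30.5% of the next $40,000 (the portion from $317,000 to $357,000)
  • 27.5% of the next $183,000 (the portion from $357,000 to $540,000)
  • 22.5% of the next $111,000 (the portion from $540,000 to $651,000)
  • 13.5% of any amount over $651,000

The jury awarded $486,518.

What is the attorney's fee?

$178,694.95

First $111,500 at 45.5% = $50,732.50
Next $205,500 at 39% = $80,145.00
Next $40,000 at 30.5% = $12,200.00
Remaining $129,518 at 27.5% = $35,617.45
Fee: $50,732.50 + $80,145.00 + $12,200.00 + $35,617.45 = $178,694.95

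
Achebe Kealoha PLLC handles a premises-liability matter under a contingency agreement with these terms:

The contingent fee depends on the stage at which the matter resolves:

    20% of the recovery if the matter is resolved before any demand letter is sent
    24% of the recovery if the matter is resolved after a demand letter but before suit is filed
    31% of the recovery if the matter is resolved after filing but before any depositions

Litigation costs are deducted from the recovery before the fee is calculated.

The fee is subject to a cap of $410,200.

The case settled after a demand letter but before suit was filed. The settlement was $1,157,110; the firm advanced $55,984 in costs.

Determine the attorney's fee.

Fee base (net of costs): $1,157,110 − $55,984 = $1,101,126
The matter settled after a demand letter but before suit was filed, so the 24% rate applies.
$1,101,126 × 24% = $264,270.24
$264,270.24 is under the $410,200 cap.

$264,270.24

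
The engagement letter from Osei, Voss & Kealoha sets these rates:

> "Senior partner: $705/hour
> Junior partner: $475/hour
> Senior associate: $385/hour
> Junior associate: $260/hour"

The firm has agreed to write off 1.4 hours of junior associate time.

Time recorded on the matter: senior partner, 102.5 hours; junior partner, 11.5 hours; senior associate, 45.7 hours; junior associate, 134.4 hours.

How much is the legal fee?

$129,899.50

Senior partner: 102.5 × $705 = $72,262.50
Junior partner: 11.5 × $475 = $5,462.50
Senior associate: 45.7 × $385 = $17,594.50
Junior associate: 134.4 × $260 = $34,944.00
Subtotal: $130,263.50
Write-off: 1.4 × $260 = $364.00
Total: $130,263.50 − $364.00 = $129,899.50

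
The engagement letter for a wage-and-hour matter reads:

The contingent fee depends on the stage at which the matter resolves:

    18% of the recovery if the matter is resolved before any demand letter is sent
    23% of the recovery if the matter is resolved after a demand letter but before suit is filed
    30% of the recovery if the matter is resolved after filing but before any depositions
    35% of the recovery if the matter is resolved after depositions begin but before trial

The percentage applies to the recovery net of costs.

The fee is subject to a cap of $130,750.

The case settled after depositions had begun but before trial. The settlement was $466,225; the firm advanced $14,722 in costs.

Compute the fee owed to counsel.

Fee base (net of costs): $466,225 − $14,722 = $451,503
The matter settled after depositions had begun but before trial, so the 35% rate applies.
$451,503 × 35% = $158,026.05
$158,026.05 exceeds the $130,750 cap, so the fee is capped at $130,750.00.

$130,750.00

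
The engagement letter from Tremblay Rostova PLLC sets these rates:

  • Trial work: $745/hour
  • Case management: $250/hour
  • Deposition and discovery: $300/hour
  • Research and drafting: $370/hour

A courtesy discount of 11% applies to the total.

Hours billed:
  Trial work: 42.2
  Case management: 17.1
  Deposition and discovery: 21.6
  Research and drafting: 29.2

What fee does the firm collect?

$47,168.22

Trial work: 42.2 × $745 = $31,439.00
Case management: 17.1 × $250 = $4,275.00
Deposition and discovery: 21.6 × $300 = $6,480.00
Research and drafting: 29.2 × $370 = $10,804.00
Subtotal: $52,998.00
Less 11% discount: −$5,829.78
Total: $52,998.00 − $5,829.78 = $47,168.22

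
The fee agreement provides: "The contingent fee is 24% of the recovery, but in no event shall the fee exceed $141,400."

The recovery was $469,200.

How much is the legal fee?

24% of $469,200 = $112,608.00
That is under the $141,400 cap.

$112,608.00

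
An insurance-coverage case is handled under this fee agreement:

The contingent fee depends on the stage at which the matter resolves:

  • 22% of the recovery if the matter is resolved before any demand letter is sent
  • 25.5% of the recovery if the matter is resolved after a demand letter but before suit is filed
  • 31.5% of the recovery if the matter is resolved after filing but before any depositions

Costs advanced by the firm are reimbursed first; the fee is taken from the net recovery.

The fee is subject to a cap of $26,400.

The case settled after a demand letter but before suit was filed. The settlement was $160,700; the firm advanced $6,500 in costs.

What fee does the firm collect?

$26,400.00

Fee base (net of costs): $160,700 − $6,500 = $154,200
The matter settled after a demand letter but before suit was filed, so the 25.5% rate applies.
$154,200 × 25.5% = $39,321.00
$39,321.00 exceeds the $26,400 cap, so the fee is capped at $26,400.00.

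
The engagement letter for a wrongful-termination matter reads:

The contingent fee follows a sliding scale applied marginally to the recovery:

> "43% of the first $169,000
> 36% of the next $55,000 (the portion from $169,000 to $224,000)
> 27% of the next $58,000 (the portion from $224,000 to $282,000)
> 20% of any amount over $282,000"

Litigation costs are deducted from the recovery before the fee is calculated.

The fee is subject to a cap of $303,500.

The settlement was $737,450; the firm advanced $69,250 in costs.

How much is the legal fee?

Fee base (net of costs): $737,450 − $69,250 = $668,200
First $169,000 at 43% = $72,670.00
Next $55,000 at 36% = $19,800.00
Next $58,000 at 27% = $15,660.00
Remaining $386,200 at 20% = $77,240.00
Fee: $72,670.00 + $19,800.00 + $15,660.00 + $77,240.00 = $185,370.00
$185,370.00 is under the $303,500 cap.

$185,370.00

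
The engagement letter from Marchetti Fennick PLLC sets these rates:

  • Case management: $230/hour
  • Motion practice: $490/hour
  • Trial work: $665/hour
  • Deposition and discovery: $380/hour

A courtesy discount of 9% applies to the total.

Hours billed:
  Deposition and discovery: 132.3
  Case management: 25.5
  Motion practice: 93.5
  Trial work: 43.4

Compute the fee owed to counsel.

$119,041.65

Case management: 25.5 × $230 = $5,865.00
Motion practice: 93.5 × $490 = $45,815.00
Trial work: 43.4 × $665 = $28,861.00
Deposition and discovery: 132.3 × $380 = $50,274.00
Subtotal: $130,815.00
Less 9% discount: −$11,773.35
Total: $130,815.00 − $11,773.35 = $119,041.65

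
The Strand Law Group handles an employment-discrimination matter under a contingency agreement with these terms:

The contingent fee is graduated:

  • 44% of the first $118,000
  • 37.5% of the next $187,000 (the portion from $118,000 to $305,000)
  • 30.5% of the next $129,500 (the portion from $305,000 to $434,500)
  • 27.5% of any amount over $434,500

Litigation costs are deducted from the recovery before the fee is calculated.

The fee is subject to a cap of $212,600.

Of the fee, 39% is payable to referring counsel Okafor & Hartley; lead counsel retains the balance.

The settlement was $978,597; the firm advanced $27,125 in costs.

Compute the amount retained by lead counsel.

Fee base (net of costs): $978,597 − $27,125 = $951,472
First $118,000 at 44% = $51,920.00
Next $187,000 at 37.5% = $70,125.00
Next $129,500 at 30.5% = $39,497.50
Remaining $516,972 at 27.5% = $142,167.30
Fee: $51,920.00 + $70,125.00 + $39,497.50 + $142,167.30 = $303,709.80
$303,709.80 exceeds the $212,600 cap, so the fee is capped at $212,600.00.
Referral share: 39% of $212,600.00 = $82,914.00; lead counsel retains $212,600.00 − $82,914.00 = $129,686.00.

$129,686.00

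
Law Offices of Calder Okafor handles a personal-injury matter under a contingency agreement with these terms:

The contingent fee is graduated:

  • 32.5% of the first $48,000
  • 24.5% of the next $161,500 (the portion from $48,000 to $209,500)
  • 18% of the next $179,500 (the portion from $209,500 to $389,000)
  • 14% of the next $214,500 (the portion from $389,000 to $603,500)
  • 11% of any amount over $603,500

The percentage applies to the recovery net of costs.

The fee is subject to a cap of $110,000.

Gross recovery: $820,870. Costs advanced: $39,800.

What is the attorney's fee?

$110,000.00

Fee base (net of costs): $820,870 − $39,800 = $781,070
First $48,000 at 32.5% = $15,600.00
Next $161,500 at 24.5% = $39,567.50
Next $179,500 at 18% = $32,310.00
Next $214,500 at 14% = $30,030.00
Remaining $177,570 at 11% = $19,532.70
Fee: $15,600.00 + $39,567.50 + $32,310.00 + $30,030.00 + $19,532.70 = $137,040.20
$137,040.20 exceeds the $110,000 cap, so the fee is capped at $110,000.00.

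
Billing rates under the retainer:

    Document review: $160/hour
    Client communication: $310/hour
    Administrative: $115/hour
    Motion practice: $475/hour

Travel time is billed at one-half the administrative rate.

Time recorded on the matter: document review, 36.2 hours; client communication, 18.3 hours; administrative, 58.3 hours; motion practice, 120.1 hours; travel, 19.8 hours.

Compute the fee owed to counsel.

$76,355.50

Document review: 36.2 × $160 = $5,792.00
Client communication: 18.3 × $310 = $5,673.00
Administrative: 58.3 × $115 = $6,704.50
Motion practice: 120.1 × $475 = $57,047.50
Subtotal: $5,792.00 + $5,673.00 + $6,704.50 + $57,047.50 = $75,217.00
Travel: 19.8 × ($115 ÷ 2) = 19.8 × $57.50 = $1,138.50
Total: $75,217.00 + $1,138.50 = $76,355.50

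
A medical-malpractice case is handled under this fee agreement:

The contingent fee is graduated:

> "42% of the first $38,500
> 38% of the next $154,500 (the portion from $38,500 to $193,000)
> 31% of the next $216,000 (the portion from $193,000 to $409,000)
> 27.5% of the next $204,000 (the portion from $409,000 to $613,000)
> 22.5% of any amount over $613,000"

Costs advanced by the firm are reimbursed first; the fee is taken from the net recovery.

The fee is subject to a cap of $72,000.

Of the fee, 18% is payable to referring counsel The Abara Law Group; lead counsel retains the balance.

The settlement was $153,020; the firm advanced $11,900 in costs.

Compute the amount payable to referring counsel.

$9,929.81

Fee base (net of costs): $153,020 − $11,900 = $141,120
First $38,500 at 42% = $16,170.00
Remaining $102,620 at 38% = $38,995.60
Fee: $16,170.00 + $38,995.60 = $55,165.60
$55,165.60 is under the $72,000 cap.
Referral share: 18% of $55,165.60 = $9,929.81; lead counsel retains $55,165.60 − $9,929.81 = $45,235.79.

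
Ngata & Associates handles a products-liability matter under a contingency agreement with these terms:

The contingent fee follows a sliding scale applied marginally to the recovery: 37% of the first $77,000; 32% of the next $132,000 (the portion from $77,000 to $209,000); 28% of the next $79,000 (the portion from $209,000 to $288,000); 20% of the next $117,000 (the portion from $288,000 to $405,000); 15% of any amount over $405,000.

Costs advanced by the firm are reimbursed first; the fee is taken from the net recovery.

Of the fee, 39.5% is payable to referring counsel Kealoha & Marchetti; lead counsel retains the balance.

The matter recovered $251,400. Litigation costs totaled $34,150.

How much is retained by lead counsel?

$44,189.20

Fee base (net of costs): $251,400 − $34,150 = $217,250
First $77,000 at 37% = $28,490.00
Next $132,000 at 32% = $42,240.00
Remaining $8,250 at 28% = $2,310.00
Fee: $28,490.00 + $42,240.00 + $2,310.00 = $73,040.00
Referral share: 39.5% of $73,040.00 = $28,850.80; lead counsel retains $73,040.00 − $28,850.80 = $44,189.20.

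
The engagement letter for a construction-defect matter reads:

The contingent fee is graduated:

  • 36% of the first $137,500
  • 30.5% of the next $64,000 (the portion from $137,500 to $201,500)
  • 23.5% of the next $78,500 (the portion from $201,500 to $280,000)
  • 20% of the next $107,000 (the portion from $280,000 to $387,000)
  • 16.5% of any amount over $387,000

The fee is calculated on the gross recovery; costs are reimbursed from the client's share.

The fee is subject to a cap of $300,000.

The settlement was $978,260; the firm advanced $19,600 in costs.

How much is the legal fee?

$206,425.40

Fee base is the gross recovery, $978,260; costs are reimbursed separately.
First $137,500 at 36% = $49,500.00
Next $64,000 at 30.5% = $19,520.00
Next $78,500 at 23.5% = $18,447.50
Next $107,000 at 20% = $21,400.00
Remaining $591,260 at 16.5% = $97,557.90
Fee: $49,500.00 + $19,520.00 + $18,447.50 + $21,400.00 + $97,557.90 = $206,425.40
$206,425.40 is under the $300,000 cap.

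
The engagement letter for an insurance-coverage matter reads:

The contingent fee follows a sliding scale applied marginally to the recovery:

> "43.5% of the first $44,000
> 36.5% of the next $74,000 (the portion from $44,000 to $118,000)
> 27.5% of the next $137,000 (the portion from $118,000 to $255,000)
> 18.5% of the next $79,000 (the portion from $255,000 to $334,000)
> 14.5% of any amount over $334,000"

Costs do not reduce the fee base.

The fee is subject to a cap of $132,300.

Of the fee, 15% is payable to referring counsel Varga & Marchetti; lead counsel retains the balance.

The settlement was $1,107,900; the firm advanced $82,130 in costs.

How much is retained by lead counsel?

Fee base is the gross recovery, $1,107,900; costs are reimbursed separately.
First $44,000 at 43.5% = $19,140.00
Next $74,000 at 36.5% = $27,010.00
Next $137,000 at 27.5% = $37,675.00
Next $79,000 at 18.5% = $14,615.00
Remaining $773,900 at 14.5% = $112,215.50
Fee: $19,140.00 + $27,010.00 + $37,675.00 + $14,615.00 + $112,215.50 = $210,655.50
$210,655.50 exceeds the $132,300 cap, so the fee is capped at $132,300.00.
Referral share: 15% of $132,300.00 = $19,845.00; lead counsel retains $132,300.00 − $19,845.00 = $112,455.00.

$112,455.00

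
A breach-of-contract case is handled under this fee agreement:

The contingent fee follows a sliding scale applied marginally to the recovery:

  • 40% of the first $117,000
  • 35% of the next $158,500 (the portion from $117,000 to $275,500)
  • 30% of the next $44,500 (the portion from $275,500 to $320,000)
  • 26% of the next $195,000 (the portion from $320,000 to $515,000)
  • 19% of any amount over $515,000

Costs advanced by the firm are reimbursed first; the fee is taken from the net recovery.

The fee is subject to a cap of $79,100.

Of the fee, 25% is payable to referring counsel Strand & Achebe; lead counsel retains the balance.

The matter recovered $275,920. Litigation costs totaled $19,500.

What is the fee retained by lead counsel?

$59,325.00

Fee base (net of costs): $275,920 − $19,500 = $256,420
First $117,000 at 40% = $46,800.00
Remaining $139,420 at 35% = $48,797.00
Fee: $46,800.00 + $48,797.00 = $95,597.00
$95,597.00 exceeds the $79,100 cap, so the fee is capped at $79,100.00.
Referral share: 25% of $79,100.00 = $19,775.00; lead counsel retains $79,100.00 − $19,775.00 = $59,325.00.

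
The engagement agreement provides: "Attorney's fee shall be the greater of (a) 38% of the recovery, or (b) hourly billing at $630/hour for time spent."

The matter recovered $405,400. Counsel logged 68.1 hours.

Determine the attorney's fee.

(a) 38% of $405,400 = $154,052.00
(b) 68.1 × $630 = $42,903.00
The greater is (a): $154,052.00.

$154,052.00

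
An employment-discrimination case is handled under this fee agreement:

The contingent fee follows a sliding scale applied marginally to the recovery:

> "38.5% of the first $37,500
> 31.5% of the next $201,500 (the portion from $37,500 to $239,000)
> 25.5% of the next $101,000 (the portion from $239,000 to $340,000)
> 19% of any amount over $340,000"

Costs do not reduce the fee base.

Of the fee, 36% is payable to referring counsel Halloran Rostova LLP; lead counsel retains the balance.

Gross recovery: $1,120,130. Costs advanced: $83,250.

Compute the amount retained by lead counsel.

$161,209.41

Fee base is the gross recovery, $1,120,130; costs are reimbursed separately.
First $37,500 at 38.5% = $14,437.50
Next $201,500 at 31.5% = $63,472.50
Next $101,000 at 25.5% = $25,755.00
Remaining $780,130 at 19% = $148,224.70
Fee: $14,437.50 + $63,472.50 + $25,755.00 + $148,224.70 = $251,889.70
Referral share: 36% of $251,889.70 = $90,680.29; lead counsel retains $251,889.70 − $90,680.29 = $161,209.41.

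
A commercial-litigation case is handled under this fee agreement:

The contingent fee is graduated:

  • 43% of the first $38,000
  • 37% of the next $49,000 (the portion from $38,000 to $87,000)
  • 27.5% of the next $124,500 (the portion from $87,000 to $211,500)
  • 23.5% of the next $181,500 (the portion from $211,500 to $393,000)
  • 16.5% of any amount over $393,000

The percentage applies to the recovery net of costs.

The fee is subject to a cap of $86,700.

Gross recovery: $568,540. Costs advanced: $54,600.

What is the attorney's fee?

Fee base (net of costs): $568,540 − $54,600 = $513,940
First $38,000 at 43% = $16,340.00
Next $49,000 at 37% = $18,130.00
Next $124,500 at 27.5% = $34,237.50
Next $181,500 at 23.5% = $42,652.50
Remaining $120,940 at 16.5% = $19,955.10
Fee: $16,340.00 + $18,130.00 + $34,237.50 + $42,652.50 + $19,955.10 = $131,315.10
$131,315.10 exceeds the $86,700 cap, so the fee is capped at $86,700.00.

$86,700.00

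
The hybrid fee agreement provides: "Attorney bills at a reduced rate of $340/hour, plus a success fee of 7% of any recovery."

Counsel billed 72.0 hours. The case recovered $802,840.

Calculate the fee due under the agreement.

Hourly: 72.0 × $340 = $24,480.00
Success fee: 7% of $802,840 = $56,198.80
Total: $24,480.00 + $56,198.80 = $80,678.80

$80,678.80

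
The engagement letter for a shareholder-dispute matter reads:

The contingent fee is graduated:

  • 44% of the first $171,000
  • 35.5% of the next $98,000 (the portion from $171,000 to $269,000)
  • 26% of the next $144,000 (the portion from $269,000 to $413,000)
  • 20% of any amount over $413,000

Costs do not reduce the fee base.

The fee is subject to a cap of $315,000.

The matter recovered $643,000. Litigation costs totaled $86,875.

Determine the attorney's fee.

$193,470.00

Fee base is the gross recovery, $643,000; costs are reimbursed separately.
First $171,000 at 44% = $75,240.00
Next $98,000 at 35.5% = $34,790.00
Next $144,000 at 26% = $37,440.00
Remaining $230,000 at 20% = $46,000.00
Fee: $75,240.00 + $34,790.00 + $37,440.00 + $46,000.00 = $193,470.00
$193,470.00 is under the $315,000 cap.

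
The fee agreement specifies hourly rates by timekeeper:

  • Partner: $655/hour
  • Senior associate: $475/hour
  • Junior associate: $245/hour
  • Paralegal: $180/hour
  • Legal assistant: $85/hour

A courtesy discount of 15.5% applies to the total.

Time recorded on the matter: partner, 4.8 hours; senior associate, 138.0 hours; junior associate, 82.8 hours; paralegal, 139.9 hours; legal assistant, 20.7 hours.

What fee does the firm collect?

$97,953.67

Partner: 4.8 × $655 = $3,144.00
Senior associate: 138.0 × $475 = $65,550.00
Junior associate: 82.8 × $245 = $20,286.00
Paralegal: 139.9 × $180 = $25,182.00
Legal assistant: 20.7 × $85 = $1,759.50
Subtotal: $115,921.50
Less 15.5% discount: −$17,967.83
Total: $115,921.50 − $17,967.83 = $97,953.67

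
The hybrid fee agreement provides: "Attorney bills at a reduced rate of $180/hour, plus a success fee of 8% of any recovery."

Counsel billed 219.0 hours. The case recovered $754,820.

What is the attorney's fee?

Hourly: 219.0 × $180 = $39,420.00
Success fee: 8% of $754,820 = $60,385.60
Total: $39,420.00 + $60,385.60 = $99,805.60

$99,805.60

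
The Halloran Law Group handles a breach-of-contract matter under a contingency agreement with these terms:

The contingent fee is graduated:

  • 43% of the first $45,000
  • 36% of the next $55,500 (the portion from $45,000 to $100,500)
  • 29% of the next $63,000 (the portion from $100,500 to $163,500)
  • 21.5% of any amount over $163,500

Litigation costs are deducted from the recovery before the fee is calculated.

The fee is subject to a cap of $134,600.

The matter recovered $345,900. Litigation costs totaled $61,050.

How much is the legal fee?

Fee base (net of costs): $345,900 − $61,050 = $284,850
First $45,000 at 43% = $19,350.00
Next $55,500 at 36% = $19,980.00
Next $63,000 at 29% = $18,270.00
Remaining $121,350 at 21.5% = $26,090.25
Fee: $19,350.00 + $19,980.00 + $18,270.00 + $26,090.25 = $83,690.25
$83,690.25 is under the $134,600 cap.

$83,690.25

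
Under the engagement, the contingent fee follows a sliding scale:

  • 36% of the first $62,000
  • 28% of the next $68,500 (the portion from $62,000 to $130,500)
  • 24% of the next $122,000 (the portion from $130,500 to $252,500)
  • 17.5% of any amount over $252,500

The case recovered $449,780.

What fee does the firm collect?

First $62,000 at 36% = $22,320.00
Next $68,500 at 28% = $19,180.00
Next $122,000 at 24% = $29,280.00
Remaining $197,280 at 17.5% = $34,524.00
Fee: $22,320.00 + $19,180.00 + $29,280.00 + $34,524.00 = $105,304.00

$105,304.00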